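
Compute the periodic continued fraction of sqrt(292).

[17; (11, 2, 1, 3, 8, 3, 1, 2, 11, 34)]

Write x_i = (sqrt(292) + m_i)/d_i with (m_0, d_0) = (0, 1). a_0 = floor(sqrt(292)) = 17, since 17^2 = 289 <= 292 < 324 = 18^2.
Iterate m_{i+1} = d_i*a_i - m_i, d_{i+1} = (292 - m_{i+1}^2)/d_i, a_{i+1} = floor((a_0 + m_{i+1})/d_{i+1}):
  m_1 = 1*17 - 0 = 17, d_1 = (292 - 17^2)/1 = 3/1 = 3, a_1 = floor((17 + 17)/3) = 11.
  m_2 = 3*11 - 17 = 16, d_2 = (292 - 16^2)/3 = 36/3 = 12, a_2 = floor((17 + 16)/12) = 2.
  m_3 = 12*2 - 16 = 8, d_3 = (292 - 8^2)/12 = 228/12 = 19, a_3 = floor((17 + 8)/19) = 1.
  m_4 = 19*1 - 8 = 11, d_4 = (292 - 11^2)/19 = 171/19 = 9, a_4 = floor((17 + 11)/9) = 3.
  m_5 = 9*3 - 11 = 16, d_5 = (292 - 16^2)/9 = 36/9 = 4, a_5 = floor((17 + 16)/4) = 8.
  m_6 = 4*8 - 16 = 16, d_6 = (292 - 16^2)/4 = 36/4 = 9, a_6 = floor((17 + 16)/9) = 3.
  m_7 = 9*3 - 16 = 11, d_7 = (292 - 11^2)/9 = 171/9 = 19, a_7 = floor((17 + 11)/19) = 1.
  m_8 = 19*1 - 11 = 8, d_8 = (292 - 8^2)/19 = 228/19 = 12, a_8 = floor((17 + 8)/12) = 2.
  m_9 = 12*2 - 8 = 16, d_9 = (292 - 16^2)/12 = 36/12 = 3, a_9 = floor((17 + 16)/3) = 11.
  m_10 = 3*11 - 16 = 17, d_10 = (292 - 17^2)/3 = 3/3 = 1, a_10 = floor((17 + 17)/1) = 34.
  m_11 = 1*34 - 17 = 17, d_11 = (292 - 17^2)/1 = 3/1 = 3: (m_11, d_11) = (m_1, d_1) = (17, 3), so from here the quotients repeat a_1, ..., a_10; the period length is 10.
Hence the expansion of sqrt(292) is a_0 = 17 followed by the repeating block 11, 2, 1, 3, 8, 3, 1, 2, 11, 34 (period 10).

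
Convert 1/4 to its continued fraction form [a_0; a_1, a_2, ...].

[0; 4]

Run the Euclidean algorithm on 1 and 4; the successive quotients are the partial quotients a_0, a_1, ... (each step inverts the fractional part left over by the previous one):
  1 = 0*4 + 1, so a_0 = 0.
  4 = 4*1 + 0, so a_1 = 4.
The remainder reaches 0 after 2 divisions, so the expansion has 2 partial quotients, read off in order.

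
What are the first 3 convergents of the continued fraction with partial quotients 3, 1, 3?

3/1, 4/1, 15/4

Using the convergent recurrence p_i = a_i*p_{i-1} + p_{i-2}, q_i = a_i*q_{i-1} + q_{i-2} with p_{-2}=0, p_{-1}=1, q_{-2}=1, q_{-1}=0:
  i=0: a_0=3, p_0 = 3*1 + 0 = 3, q_0 = 3*0 + 1 = 1.
  i=1: a_1=1, p_1 = 1*3 + 1 = 4, q_1 = 1*1 + 0 = 1.
  i=2: a_2=3, p_2 = 3*4 + 3 = 15, q_2 = 3*1 + 1 = 4.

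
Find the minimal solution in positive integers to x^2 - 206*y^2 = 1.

First expand sqrt(206) as a continued fraction. With x_i = (sqrt(206) + m_i)/d_i and (m_0, d_0) = (0, 1): a_0 = floor(sqrt(206)) = 14, since 14^2 = 196 <= 206 < 225 = 15^2.
Iterate m_{i+1} = d_i*a_i - m_i, d_{i+1} = (206 - m_{i+1}^2)/d_i, a_{i+1} = floor((a_0 + m_{i+1})/d_{i+1}):
  m_1 = 1*14 - 0 = 14, d_1 = (206 - 14^2)/1 = 10/1 = 10, a_1 = floor((14 + 14)/10) = 2.
  m_2 = 10*2 - 14 = 6, d_2 = (206 - 6^2)/10 = 170/10 = 17, a_2 = floor((14 + 6)/17) = 1.
  m_3 = 17*1 - 6 = 11, d_3 = (206 - 11^2)/17 = 85/17 = 5, a_3 = floor((14 + 11)/5) = 5.
  m_4 = 5*5 - 11 = 14, d_4 = (206 - 14^2)/5 = 10/5 = 2, a_4 = floor((14 + 14)/2) = 14.
  m_5 = 2*14 - 14 = 14, d_5 = (206 - 14^2)/2 = 10/2 = 5, a_5 = floor((14 + 14)/5) = 5.
  m_6 = 5*5 - 14 = 11, d_6 = (206 - 11^2)/5 = 85/5 = 17, a_6 = floor((14 + 11)/17) = 1.
  m_7 = 17*1 - 11 = 6, d_7 = (206 - 6^2)/17 = 170/17 = 10, a_7 = floor((14 + 6)/10) = 2.
  m_8 = 10*2 - 6 = 14, d_8 = (206 - 14^2)/10 = 10/10 = 1, a_8 = floor((14 + 14)/1) = 28.
  m_9 = 1*28 - 14 = 14, d_9 = (206 - 14^2)/1 = 10/1 = 10: (m_9, d_9) = (m_1, d_1) = (14, 10), so from here the quotients repeat a_1, ..., a_8; the period length is 8.
So sqrt(206) = [14; (2, 1, 5, 14, 5, 1, 2, 28)] with period length k = 8.
k is even, so the fundamental solution of x^2 - 206y^2 = 1 is (p_{k-1}, q_{k-1}) = (p_7, q_7); compute convergents through index 7.
Convergents (p_i = a_i*p_{i-1} + p_{i-2}, q_i = a_i*q_{i-1} + q_{i-2} with p_{-2}=0, p_{-1}=1, q_{-2}=1, q_{-1}=0):
  i=0: a_0=14, p_0 = 14*1 + 0 = 14, q_0 = 14*0 + 1 = 1.
  i=1: a_1=2, p_1 = 2*14 + 1 = 29, q_1 = 2*1 + 0 = 2.
  i=2: a_2=1, p_2 = 1*29 + 14 = 43, q_2 = 1*2 + 1 = 3.
  i=3: a_3=5, p_3 = 5*43 + 29 = 244, q_3 = 5*3 + 2 = 17.
  i=4: a_4=14, p_4 = 14*244 + 43 = 3459, q_4 = 14*17 + 3 = 241.
  i=5: a_5=5, p_5 = 5*3459 + 244 = 17539, q_5 = 5*241 + 17 = 1222.
  i=6: a_6=1, p_6 = 1*17539 + 3459 = 20998, q_6 = 1*1222 + 241 = 1463.
  i=7: a_7=2, p_7 = 2*20998 + 17539 = 59535, q_7 = 2*1463 + 1222 = 4148.
Check: 59535^2 - 206*4148^2 = 3544416225 - 3544416224 = 1, so (x, y) = (59535, 4148) solves the equation, and by the theorem it is the least positive solution.

(x, y) = (59535, 4148)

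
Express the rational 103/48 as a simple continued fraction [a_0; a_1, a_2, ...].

Run the Euclidean algorithm on 103 and 48; the successive quotients are the partial quotients a_0, a_1, ... (each step inverts the fractional part left over by the previous one):
  103 = 2*48 + 7, so a_0 = 2.
  48 = 6*7 + 6, so a_1 = 6.
  7 = 1*6 + 1, so a_2 = 1.
  6 = 6*1 + 0, so a_3 = 6.
The remainder reaches 0 after 4 divisions, so the expansion has 4 partial quotients, read off in order.

[2; 6, 1, 6]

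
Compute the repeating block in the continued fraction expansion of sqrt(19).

Write x_i = (sqrt(19) + m_i)/d_i with (m_0, d_0) = (0, 1). a_0 = floor(sqrt(19)) = 4, since 4^2 = 16 <= 19 < 25 = 5^2.
Iterate m_{i+1} = d_i*a_i - m_i, d_{i+1} = (19 - m_{i+1}^2)/d_i, a_{i+1} = floor((a_0 + m_{i+1})/d_{i+1}):
  m_1 = 1*4 - 0 = 4, d_1 = (19 - 4^2)/1 = 3/1 = 3, a_1 = floor((4 + 4)/3) = 2.
  m_2 = 3*2 - 4 = 2, d_2 = (19 - 2^2)/3 = 15/3 = 5, a_2 = floor((4 + 2)/5) = 1.
  m_3 = 5*1 - 2 = 3, d_3 = (19 - 3^2)/5 = 10/5 = 2, a_3 = floor((4 + 3)/2) = 3.
  m_4 = 2*3 - 3 = 3, d_4 = (19 - 3^2)/2 = 10/2 = 5, a_4 = floor((4 + 3)/5) = 1.
  m_5 = 5*1 - 3 = 2, d_5 = (19 - 2^2)/5 = 15/5 = 3, a_5 = floor((4 + 2)/3) = 2.
  m_6 = 3*2 - 2 = 4, d_6 = (19 - 4^2)/3 = 3/3 = 1, a_6 = floor((4 + 4)/1) = 8.
  m_7 = 1*8 - 4 = 4, d_7 = (19 - 4^2)/1 = 3/1 = 3: (m_7, d_7) = (m_1, d_1) = (4, 3), so from here the quotients repeat a_1, ..., a_6; the period length is 6.
Hence the expansion of sqrt(19) is a_0 = 4 followed by the repeating block 2, 1, 3, 1, 2, 8 (period 6).

[4; (2, 1, 3, 1, 2, 8)]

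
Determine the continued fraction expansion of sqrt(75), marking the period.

Write x_i = (sqrt(75) + m_i)/d_i with (m_0, d_0) = (0, 1). a_0 = floor(sqrt(75)) = 8, since 8^2 = 64 <= 75 < 81 = 9^2.
Iterate m_{i+1} = d_i*a_i - m_i, d_{i+1} = (75 - m_{i+1}^2)/d_i, a_{i+1} = floor((a_0 + m_{i+1})/d_{i+1}):
  m_1 = 1*8 - 0 = 8, d_1 = (75 - 8^2)/1 = 11/1 = 11, a_1 = floor((8 + 8)/11) = 1.
  m_2 = 11*1 - 8 = 3, d_2 = (75 - 3^2)/11 = 66/11 = 6, a_2 = floor((8 + 3)/6) = 1.
  m_3 = 6*1 - 3 = 3, d_3 = (75 - 3^2)/6 = 66/6 = 11, a_3 = floor((8 + 3)/11) = 1.
  m_4 = 11*1 - 3 = 8, d_4 = (75 - 8^2)/11 = 11/11 = 1, a_4 = floor((8 + 8)/1) = 16.
  m_5 = 1*16 - 8 = 8, d_5 = (75 - 8^2)/1 = 11/1 = 11: (m_5, d_5) = (m_1, d_1) = (8, 11), so from here the quotients repeat a_1, ..., a_4; the period length is 4.
Hence the expansion of sqrt(75) is a_0 = 8 followed by the repeating block 1, 1, 1, 16 (period 4).

[8; (1, 1, 1, 16)]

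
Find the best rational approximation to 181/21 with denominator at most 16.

Expand x = 181/21 as a continued fraction with the Euclidean algorithm:
  181 = 8*21 + 13, so a_0 = 8.
  21 = 1*13 + 8, so a_1 = 1.
  13 = 1*8 + 5, so a_2 = 1.
  8 = 1*5 + 3, so a_3 = 1.
  5 = 1*3 + 2, so a_4 = 1.
  3 = 1*2 + 1, so a_5 = 1.
  2 = 2*1 + 0, so a_6 = 2.
so x = [8; 1, 1, 1, 1, 1, 2].
Convergents (p_i = a_i*p_{i-1} + p_{i-2}, q_i = a_i*q_{i-1} + q_{i-2} with p_{-2}=0, p_{-1}=1, q_{-2}=1, q_{-1}=0), until the denominator exceeds 16:
  i=0: a_0=8, p_0 = 8*1 + 0 = 8, q_0 = 8*0 + 1 = 1.
  i=1: a_1=1, p_1 = 1*8 + 1 = 9, q_1 = 1*1 + 0 = 1.
  i=2: a_2=1, p_2 = 1*9 + 8 = 17, q_2 = 1*1 + 1 = 2.
  i=3: a_3=1, p_3 = 1*17 + 9 = 26, q_3 = 1*2 + 1 = 3.
  i=4: a_4=1, p_4 = 1*26 + 17 = 43, q_4 = 1*3 + 2 = 5.
  i=5: a_5=1, p_5 = 1*43 + 26 = 69, q_5 = 1*5 + 3 = 8.
  i=6: a_6=2, p_6 = 2*69 + 43 = 181, q_6 = 2*8 + 5 = 21.
q_6 = 21 > 16, so the last convergent with denominator <= 16 is p_5/q_5 = 69/8.
The closest fraction with denominator <= 16 is either p_5/q_5 or the intermediate fraction (k*p_5 + p_4)/(k*q_5 + q_4) with the largest k >= 1 whose denominator stays <= 16; these approach x as k grows, and every other convergent or intermediate fraction in range is farther away.
Largest k: floor((16 - q_4)/q_5) = floor((16 - 5)/8) = 1.
That gives (1*69 + 43)/(1*8 + 5) = 112/13.
Compare the errors: |x - 69/8| = |181*8 - 69*21|/(21*8) = 1/168, and |x - 112/13| = |181*13 - 112*21|/(21*13) = 1/273.
Cross-multiplying, 1*168 = 168 < 273 = 1*273, so 1/273 is smaller: the intermediate fraction 112/13 is closer to x than 69/8.

112/13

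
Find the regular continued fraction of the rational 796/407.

Run the Euclidean algorithm on 796 and 407; the successive quotients are the partial quotients a_0, a_1, ... (each step inverts the fractional part left over by the previous one):
  796 = 1*407 + 389, so a_0 = 1.
  407 = 1*389 + 18, so a_1 = 1.
  389 = 21*18 + 11, so a_2 = 21.
  18 = 1*11 + 7, so a_3 = 1.
  11 = 1*7 + 4, so a_4 = 1.
  7 = 1*4 + 3, so a_5 = 1.
  4 = 1*3 + 1, so a_6 = 1.
  3 = 3*1 + 0, so a_7 = 3.
The remainder reaches 0 after 8 divisions, so the expansion has 8 partial quotients, read off in order.

[1; 1, 21, 1, 1, 1, 1, 3]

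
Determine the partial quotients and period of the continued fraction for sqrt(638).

Write x_i = (sqrt(638) + m_i)/d_i with (m_0, d_0) = (0, 1). a_0 = floor(sqrt(638)) = 25, since 25^2 = 625 <= 638 < 676 = 26^2.
Iterate m_{i+1} = d_i*a_i - m_i, d_{i+1} = (638 - m_{i+1}^2)/d_i, a_{i+1} = floor((a_0 + m_{i+1})/d_{i+1}):
  m_1 = 1*25 - 0 = 25, d_1 = (638 - 25^2)/1 = 13/1 = 13, a_1 = floor((25 + 25)/13) = 3.
  m_2 = 13*3 - 25 = 14, d_2 = (638 - 14^2)/13 = 442/13 = 34, a_2 = floor((25 + 14)/34) = 1.
  m_3 = 34*1 - 14 = 20, d_3 = (638 - 20^2)/34 = 238/34 = 7, a_3 = floor((25 + 20)/7) = 6.
  m_4 = 7*6 - 20 = 22, d_4 = (638 - 22^2)/7 = 154/7 = 22, a_4 = floor((25 + 22)/22) = 2.
  m_5 = 22*2 - 22 = 22, d_5 = (638 - 22^2)/22 = 154/22 = 7, a_5 = floor((25 + 22)/7) = 6.
  m_6 = 7*6 - 22 = 20, d_6 = (638 - 20^2)/7 = 238/7 = 34, a_6 = floor((25 + 20)/34) = 1.
  m_7 = 34*1 - 20 = 14, d_7 = (638 - 14^2)/34 = 442/34 = 13, a_7 = floor((25 + 14)/13) = 3.
  m_8 = 13*3 - 14 = 25, d_8 = (638 - 25^2)/13 = 13/13 = 1, a_8 = floor((25 + 25)/1) = 50.
  m_9 = 1*50 - 25 = 25, d_9 = (638 - 25^2)/1 = 13/1 = 13: (m_9, d_9) = (m_1, d_1) = (25, 13), so from here the quotients repeat a_1, ..., a_8; the period length is 8.
Hence the expansion of sqrt(638) is a_0 = 25 followed by the repeating block 3, 1, 6, 2, 6, 1, 3, 50 (period 8).

[25; (3, 1, 6, 2, 6, 1, 3, 50)]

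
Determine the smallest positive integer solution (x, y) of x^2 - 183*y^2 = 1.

First expand sqrt(183) as a continued fraction. With x_i = (sqrt(183) + m_i)/d_i and (m_0, d_0) = (0, 1): a_0 = floor(sqrt(183)) = 13, since 13^2 = 169 <= 183 < 196 = 14^2.
Iterate m_{i+1} = d_i*a_i - m_i, d_{i+1} = (183 - m_{i+1}^2)/d_i, a_{i+1} = floor((a_0 + m_{i+1})/d_{i+1}):
  m_1 = 1*13 - 0 = 13, d_1 = (183 - 13^2)/1 = 14/1 = 14, a_1 = floor((13 + 13)/14) = 1.
  m_2 = 14*1 - 13 = 1, d_2 = (183 - 1^2)/14 = 182/14 = 13, a_2 = floor((13 + 1)/13) = 1.
  m_3 = 13*1 - 1 = 12, d_3 = (183 - 12^2)/13 = 39/13 = 3, a_3 = floor((13 + 12)/3) = 8.
  m_4 = 3*8 - 12 = 12, d_4 = (183 - 12^2)/3 = 39/3 = 13, a_4 = floor((13 + 12)/13) = 1.
  m_5 = 13*1 - 12 = 1, d_5 = (183 - 1^2)/13 = 182/13 = 14, a_5 = floor((13 + 1)/14) = 1.
  m_6 = 14*1 - 1 = 13, d_6 = (183 - 13^2)/14 = 14/14 = 1, a_6 = floor((13 + 13)/1) = 26.
  m_7 = 1*26 - 13 = 13, d_7 = (183 - 13^2)/1 = 14/1 = 14: (m_7, d_7) = (m_1, d_1) = (13, 14), so from here the quotients repeat a_1, ..., a_6; the period length is 6.
So sqrt(183) = [13; (1, 1, 8, 1, 1, 26)] with period length k = 6.
k is even, so the fundamental solution of x^2 - 183y^2 = 1 is (p_{k-1}, q_{k-1}) = (p_5, q_5); compute convergents through index 5.
Convergents (p_i = a_i*p_{i-1} + p_{i-2}, q_i = a_i*q_{i-1} + q_{i-2} with p_{-2}=0, p_{-1}=1, q_{-2}=1, q_{-1}=0):
  i=0: a_0=13, p_0 = 13*1 + 0 = 13, q_0 = 13*0 + 1 = 1.
  i=1: a_1=1, p_1 = 1*13 + 1 = 14, q_1 = 1*1 + 0 = 1.
  i=2: a_2=1, p_2 = 1*14 + 13 = 27, q_2 = 1*1 + 1 = 2.
  i=3: a_3=8, p_3 = 8*27 + 14 = 230, q_3 = 8*2 + 1 = 17.
  i=4: a_4=1, p_4 = 1*230 + 27 = 257, q_4 = 1*17 + 2 = 19.
  i=5: a_5=1, p_5 = 1*257 + 230 = 487, q_5 = 1*19 + 17 = 36.
Check: 487^2 - 183*36^2 = 237169 - 237168 = 1, so (x, y) = (487, 36) solves the equation, and by the theorem it is the least positive solution.

(x, y) = (487, 36)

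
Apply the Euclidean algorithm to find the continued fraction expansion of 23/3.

Run the Euclidean algorithm on 23 and 3; the successive quotients are the partial quotients a_0, a_1, ... (each step inverts the fractional part left over by the previous one):
  23 = 7*3 + 2, so a_0 = 7.
  3 = 1*2 + 1, so a_1 = 1.
  2 = 2*1 + 0, so a_2 = 2.
The remainder reaches 0 after 3 divisions, so the expansion has 3 partial quotients, read off in order.

[7; 1, 2]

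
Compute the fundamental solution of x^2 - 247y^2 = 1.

(x, y) = (85292, 5427)

First expand sqrt(247) as a continued fraction. With x_i = (sqrt(247) + m_i)/d_i and (m_0, d_0) = (0, 1): a_0 = floor(sqrt(247)) = 15, since 15^2 = 225 <= 247 < 256 = 16^2.
Iterate m_{i+1} = d_i*a_i - m_i, d_{i+1} = (247 - m_{i+1}^2)/d_i, a_{i+1} = floor((a_0 + m_{i+1})/d_{i+1}):
  m_1 = 1*15 - 0 = 15, d_1 = (247 - 15^2)/1 = 22/1 = 22, a_1 = floor((15 + 15)/22) = 1.
  m_2 = 22*1 - 15 = 7, d_2 = (247 - 7^2)/22 = 198/22 = 9, a_2 = floor((15 + 7)/9) = 2.
  m_3 = 9*2 - 7 = 11, d_3 = (247 - 11^2)/9 = 126/9 = 14, a_3 = floor((15 + 11)/14) = 1.
  m_4 = 14*1 - 11 = 3, d_4 = (247 - 3^2)/14 = 238/14 = 17, a_4 = floor((15 + 3)/17) = 1.
  m_5 = 17*1 - 3 = 14, d_5 = (247 - 14^2)/17 = 51/17 = 3, a_5 = floor((15 + 14)/3) = 9.
  m_6 = 3*9 - 14 = 13, d_6 = (247 - 13^2)/3 = 78/3 = 26, a_6 = floor((15 + 13)/26) = 1.
  m_7 = 26*1 - 13 = 13, d_7 = (247 - 13^2)/26 = 78/26 = 3, a_7 = floor((15 + 13)/3) = 9.
  m_8 = 3*9 - 13 = 14, d_8 = (247 - 14^2)/3 = 51/3 = 17, a_8 = floor((15 + 14)/17) = 1.
  m_9 = 17*1 - 14 = 3, d_9 = (247 - 3^2)/17 = 238/17 = 14, a_9 = floor((15 + 3)/14) = 1.
  m_10 = 14*1 - 3 = 11, d_10 = (247 - 11^2)/14 = 126/14 = 9, a_10 = floor((15 + 11)/9) = 2.
  m_11 = 9*2 - 11 = 7, d_11 = (247 - 7^2)/9 = 198/9 = 22, a_11 = floor((15 + 7)/22) = 1.
  m_12 = 22*1 - 7 = 15, d_12 = (247 - 15^2)/22 = 22/22 = 1, a_12 = floor((15 + 15)/1) = 30.
  m_13 = 1*30 - 15 = 15, d_13 = (247 - 15^2)/1 = 22/1 = 22: (m_13, d_13) = (m_1, d_1) = (15, 22), so from here the quotients repeat a_1, ..., a_12; the period length is 12.
So sqrt(247) = [15; (1, 2, 1, 1, 9, 1, 9, 1, 1, 2, 1, 30)] with period length k = 12.
k is even, so the fundamental solution of x^2 - 247y^2 = 1 is (p_{k-1}, q_{k-1}) = (p_11, q_11); compute convergents through index 11.
Convergents (p_i = a_i*p_{i-1} + p_{i-2}, q_i = a_i*q_{i-1} + q_{i-2} with p_{-2}=0, p_{-1}=1, q_{-2}=1, q_{-1}=0):
  i=0: a_0=15, p_0 = 15*1 + 0 = 15, q_0 = 15*0 + 1 = 1.
  i=1: a_1=1, p_1 = 1*15 + 1 = 16, q_1 = 1*1 + 0 = 1.
  i=2: a_2=2, p_2 = 2*16 + 15 = 47, q_2 = 2*1 + 1 = 3.
  i=3: a_3=1, p_3 = 1*47 + 16 = 63, q_3 = 1*3 + 1 = 4.
  i=4: a_4=1, p_4 = 1*63 + 47 = 110, q_4 = 1*4 + 3 = 7.
  i=5: a_5=9, p_5 = 9*110 + 63 = 1053, q_5 = 9*7 + 4 = 67.
  i=6: a_6=1, p_6 = 1*1053 + 110 = 1163, q_6 = 1*67 + 7 = 74.
  i=7: a_7=9, p_7 = 9*1163 + 1053 = 11520, q_7 = 9*74 + 67 = 733.
  i=8: a_8=1, p_8 = 1*11520 + 1163 = 12683, q_8 = 1*733 + 74 = 807.
  i=9: a_9=1, p_9 = 1*12683 + 11520 = 24203, q_9 = 1*807 + 733 = 1540.
  i=10: a_10=2, p_10 = 2*24203 + 12683 = 61089, q_10 = 2*1540 + 807 = 3887.
  i=11: a_11=1, p_11 = 1*61089 + 24203 = 85292, q_11 = 1*3887 + 1540 = 5427.
Check: 85292^2 - 247*5427^2 = 7274725264 - 7274725263 = 1, so (x, y) = (85292, 5427) solves the equation, and by the theorem it is the least positive solution.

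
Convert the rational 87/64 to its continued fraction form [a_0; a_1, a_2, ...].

Run the Euclidean algorithm on 87 and 64; the successive quotients are the partial quotients a_0, a_1, ... (each step inverts the fractional part left over by the previous one):
  87 = 1*64 + 23, so a_0 = 1.
  64 = 2*23 + 18, so a_1 = 2.
  23 = 1*18 + 5, so a_2 = 1.
  18 = 3*5 + 3, so a_3 = 3.
  5 = 1*3 + 2, so a_4 = 1.
  3 = 1*2 + 1, so a_5 = 1.
  2 = 2*1 + 0, so a_6 = 2.
The remainder reaches 0 after 7 divisions, so the expansion has 7 partial quotients, read off in order.

[1; 2, 1, 3, 1, 1, 2]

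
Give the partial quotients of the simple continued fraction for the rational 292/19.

Run the Euclidean algorithm on 292 and 19; the successive quotients are the partial quotients a_0, a_1, ... (each step inverts the fractional part left over by the previous one):
  292 = 15*19 + 7, so a_0 = 15.
  19 = 2*7 + 5, so a_1 = 2.
  7 = 1*5 + 2, so a_2 = 1.
  5 = 2*2 + 1, so a_3 = 2.
  2 = 2*1 + 0, so a_4 = 2.
The remainder reaches 0 after 5 divisions, so the expansion has 5 partial quotients, read off in order.

[15; 2, 1, 2, 2]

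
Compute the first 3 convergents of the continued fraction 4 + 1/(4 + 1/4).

4/1, 17/4, 72/17

Using the convergent recurrence p_i = a_i*p_{i-1} + p_{i-2}, q_i = a_i*q_{i-1} + q_{i-2} with p_{-2}=0, p_{-1}=1, q_{-2}=1, q_{-1}=0:
  i=0: a_0=4, p_0 = 4*1 + 0 = 4, q_0 = 4*0 + 1 = 1.
  i=1: a_1=4, p_1 = 4*4 + 1 = 17, q_1 = 4*1 + 0 = 4.
  i=2: a_2=4, p_2 = 4*17 + 4 = 72, q_2 = 4*4 + 1 = 17.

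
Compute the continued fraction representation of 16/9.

Run the Euclidean algorithm on 16 and 9; the successive quotients are the partial quotients a_0, a_1, ... (each step inverts the fractional part left over by the previous one):
  16 = 1*9 + 7, so a_0 = 1.
  9 = 1*7 + 2, so a_1 = 1.
  7 = 3*2 + 1, so a_2 = 3.
  2 = 2*1 + 0, so a_3 = 2.
The remainder reaches 0 after 4 divisions, so the expansion has 4 partial quotients, read off in order.

[1; 1, 3, 2]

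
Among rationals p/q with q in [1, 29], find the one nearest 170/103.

33/20

Expand x = 170/103 as a continued fraction with the Euclidean algorithm:
  170 = 1*103 + 67, so a_0 = 1.
  103 = 1*67 + 36, so a_1 = 1.
  67 = 1*36 + 31, so a_2 = 1.
  36 = 1*31 + 5, so a_3 = 1.
  31 = 6*5 + 1, so a_4 = 6.
  5 = 5*1 + 0, so a_5 = 5.
so x = [1; 1, 1, 1, 6, 5].
Convergents (p_i = a_i*p_{i-1} + p_{i-2}, q_i = a_i*q_{i-1} + q_{i-2} with p_{-2}=0, p_{-1}=1, q_{-2}=1, q_{-1}=0), until the denominator exceeds 29:
  i=0: a_0=1, p_0 = 1*1 + 0 = 1, q_0 = 1*0 + 1 = 1.
  i=1: a_1=1, p_1 = 1*1 + 1 = 2, q_1 = 1*1 + 0 = 1.
  i=2: a_2=1, p_2 = 1*2 + 1 = 3, q_2 = 1*1 + 1 = 2.
  i=3: a_3=1, p_3 = 1*3 + 2 = 5, q_3 = 1*2 + 1 = 3.
  i=4: a_4=6, p_4 = 6*5 + 3 = 33, q_4 = 6*3 + 2 = 20.
  i=5: a_5=5, p_5 = 5*33 + 5 = 170, q_5 = 5*20 + 3 = 103.
q_5 = 103 > 29, so the last convergent with denominator <= 29 is p_4/q_4 = 33/20.
The closest fraction with denominator <= 29 is either p_4/q_4 or the intermediate fraction (k*p_4 + p_3)/(k*q_4 + q_3) with the largest k >= 1 whose denominator stays <= 29; these approach x as k grows, and every other convergent or intermediate fraction in range is farther away.
Largest k: floor((29 - q_3)/q_4) = floor((29 - 3)/20) = 1.
That gives (1*33 + 5)/(1*20 + 3) = 38/23.
Compare the errors: |x - 33/20| = |170*20 - 33*103|/(103*20) = 1/2060, and |x - 38/23| = |170*23 - 38*103|/(103*23) = 4/2369.
Cross-multiplying, 1*2369 = 2369 < 8240 = 4*2060, so 1/2060 is smaller: the convergent 33/20 is closer to x than 38/23.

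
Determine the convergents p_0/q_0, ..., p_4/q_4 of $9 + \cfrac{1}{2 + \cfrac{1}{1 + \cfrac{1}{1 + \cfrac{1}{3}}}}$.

9/1, 19/2, 28/3, 47/5, 169/18

Using the convergent recurrence p_i = a_i*p_{i-1} + p_{i-2}, q_i = a_i*q_{i-1} + q_{i-2} with p_{-2}=0, p_{-1}=1, q_{-2}=1, q_{-1}=0:
  i=0: a_0=9, p_0 = 9*1 + 0 = 9, q_0 = 9*0 + 1 = 1.
  i=1: a_1=2, p_1 = 2*9 + 1 = 19, q_1 = 2*1 + 0 = 2.
  i=2: a_2=1, p_2 = 1*19 + 9 = 28, q_2 = 1*2 + 1 = 3.
  i=3: a_3=1, p_3 = 1*28 + 19 = 47, q_3 = 1*3 + 2 = 5.
  i=4: a_4=3, p_4 = 3*47 + 28 = 169, q_4 = 3*5 + 3 = 18.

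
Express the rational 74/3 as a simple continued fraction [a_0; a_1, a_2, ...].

[24; 1, 2]

Run the Euclidean algorithm on 74 and 3; the successive quotients are the partial quotients a_0, a_1, ... (each step inverts the fractional part left over by the previous one):
  74 = 24*3 + 2, so a_0 = 24.
  3 = 1*2 + 1, so a_1 = 1.
  2 = 2*1 + 0, so a_2 = 2.
The remainder reaches 0 after 3 divisions, so the expansion has 3 partial quotients, read off in order.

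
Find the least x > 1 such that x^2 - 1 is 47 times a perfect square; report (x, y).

(x, y) = (48, 7)

First expand sqrt(47) as a continued fraction. With x_i = (sqrt(47) + m_i)/d_i and (m_0, d_0) = (0, 1): a_0 = floor(sqrt(47)) = 6, since 6^2 = 36 <= 47 < 49 = 7^2.
Iterate m_{i+1} = d_i*a_i - m_i, d_{i+1} = (47 - m_{i+1}^2)/d_i, a_{i+1} = floor((a_0 + m_{i+1})/d_{i+1}):
  m_1 = 1*6 - 0 = 6, d_1 = (47 - 6^2)/1 = 11/1 = 11, a_1 = floor((6 + 6)/11) = 1.
  m_2 = 11*1 - 6 = 5, d_2 = (47 - 5^2)/11 = 22/11 = 2, a_2 = floor((6 + 5)/2) = 5.
  m_3 = 2*5 - 5 = 5, d_3 = (47 - 5^2)/2 = 22/2 = 11, a_3 = floor((6 + 5)/11) = 1.
  m_4 = 11*1 - 5 = 6, d_4 = (47 - 6^2)/11 = 11/11 = 1, a_4 = floor((6 + 6)/1) = 12.
  m_5 = 1*12 - 6 = 6, d_5 = (47 - 6^2)/1 = 11/1 = 11: (m_5, d_5) = (m_1, d_1) = (6, 11), so from here the quotients repeat a_1, ..., a_4; the period length is 4.
So sqrt(47) = [6; (1, 5, 1, 12)] with period length k = 4.
k is even, so the fundamental solution of x^2 - 47y^2 = 1 is (p_{k-1}, q_{k-1}) = (p_3, q_3); compute convergents through index 3.
Convergents (p_i = a_i*p_{i-1} + p_{i-2}, q_i = a_i*q_{i-1} + q_{i-2} with p_{-2}=0, p_{-1}=1, q_{-2}=1, q_{-1}=0):
  i=0: a_0=6, p_0 = 6*1 + 0 = 6, q_0 = 6*0 + 1 = 1.
  i=1: a_1=1, p_1 = 1*6 + 1 = 7, q_1 = 1*1 + 0 = 1.
  i=2: a_2=5, p_2 = 5*7 + 6 = 41, q_2 = 5*1 + 1 = 6.
  i=3: a_3=1, p_3 = 1*41 + 7 = 48, q_3 = 1*6 + 1 = 7.
Check: 48^2 - 47*7^2 = 2304 - 2303 = 1, so (x, y) = (48, 7) solves the equation, and by the theorem it is the least positive solution.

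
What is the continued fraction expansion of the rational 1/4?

[0; 4]

Run the Euclidean algorithm on 1 and 4; the successive quotients are the partial quotients a_0, a_1, ... (each step inverts the fractional part left over by the previous one):
  1 = 0*4 + 1, so a_0 = 0.
  4 = 4*1 + 0, so a_1 = 4.
The remainder reaches 0 after 2 divisions, so the expansion has 2 partial quotients, read off in order.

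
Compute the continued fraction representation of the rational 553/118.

Run the Euclidean algorithm on 553 and 118; the successive quotients are the partial quotients a_0, a_1, ... (each step inverts the fractional part left over by the previous one):
  553 = 4*118 + 81, so a_0 = 4.
  118 = 1*81 + 37, so a_1 = 1.
  81 = 2*37 + 7, so a_2 = 2.
  37 = 5*7 + 2, so a_3 = 5.
  7 = 3*2 + 1, so a_4 = 3.
  2 = 2*1 + 0, so a_5 = 2.
The remainder reaches 0 after 6 divisions, so the expansion has 6 partial quotients, read off in order.

[4; 1, 2, 5, 3, 2]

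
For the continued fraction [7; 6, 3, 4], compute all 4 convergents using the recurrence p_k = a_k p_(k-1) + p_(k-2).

Using the convergent recurrence p_i = a_i*p_{i-1} + p_{i-2}, q_i = a_i*q_{i-1} + q_{i-2} with p_{-2}=0, p_{-1}=1, q_{-2}=1, q_{-1}=0:
  i=0: a_0=7, p_0 = 7*1 + 0 = 7, q_0 = 7*0 + 1 = 1.
  i=1: a_1=6, p_1 = 6*7 + 1 = 43, q_1 = 6*1 + 0 = 6.
  i=2: a_2=3, p_2 = 3*43 + 7 = 136, q_2 = 3*6 + 1 = 19.
  i=3: a_3=4, p_3 = 4*136 + 43 = 587, q_3 = 4*19 + 6 = 82.

7/1, 43/6, 136/19, 587/82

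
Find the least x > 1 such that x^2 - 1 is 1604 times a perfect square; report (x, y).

First expand sqrt(1604) as a continued fraction. With x_i = (sqrt(1604) + m_i)/d_i and (m_0, d_0) = (0, 1): a_0 = floor(sqrt(1604)) = 40, since 40^2 = 1600 <= 1604 < 1681 = 41^2.
Iterate m_{i+1} = d_i*a_i - m_i, d_{i+1} = (1604 - m_{i+1}^2)/d_i, a_{i+1} = floor((a_0 + m_{i+1})/d_{i+1}):
  m_1 = 1*40 - 0 = 40, d_1 = (1604 - 40^2)/1 = 4/1 = 4, a_1 = floor((40 + 40)/4) = 20.
  m_2 = 4*20 - 40 = 40, d_2 = (1604 - 40^2)/4 = 4/4 = 1, a_2 = floor((40 + 40)/1) = 80.
  m_3 = 1*80 - 40 = 40, d_3 = (1604 - 40^2)/1 = 4/1 = 4: (m_3, d_3) = (m_1, d_1) = (40, 4), so from here the quotients repeat a_1, a_2; the period length is 2.
So sqrt(1604) = [40; (20, 80)] with period length k = 2.
k is even, so the fundamental solution of x^2 - 1604y^2 = 1 is (p_{k-1}, q_{k-1}) = (p_1, q_1); compute convergents through index 1.
Convergents (p_i = a_i*p_{i-1} + p_{i-2}, q_i = a_i*q_{i-1} + q_{i-2} with p_{-2}=0, p_{-1}=1, q_{-2}=1, q_{-1}=0):
  i=0: a_0=40, p_0 = 40*1 + 0 = 40, q_0 = 40*0 + 1 = 1.
  i=1: a_1=20, p_1 = 20*40 + 1 = 801, q_1 = 20*1 + 0 = 20.
Check: 801^2 - 1604*20^2 = 641601 - 641600 = 1, so (x, y) = (801, 20) solves the equation, and by the theorem it is the least positive solution.

(x, y) = (801, 20)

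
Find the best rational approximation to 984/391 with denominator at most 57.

78/31

Expand x = 984/391 as a continued fraction with the Euclidean algorithm:
  984 = 2*391 + 202, so a_0 = 2.
  391 = 1*202 + 189, so a_1 = 1.
  202 = 1*189 + 13, so a_2 = 1.
  189 = 14*13 + 7, so a_3 = 14.
  13 = 1*7 + 6, so a_4 = 1.
  7 = 1*6 + 1, so a_5 = 1.
  6 = 6*1 + 0, so a_6 = 6.
so x = [2; 1, 1, 14, 1, 1, 6].
Convergents (p_i = a_i*p_{i-1} + p_{i-2}, q_i = a_i*q_{i-1} + q_{i-2} with p_{-2}=0, p_{-1}=1, q_{-2}=1, q_{-1}=0), until the denominator exceeds 57:
  i=0: a_0=2, p_0 = 2*1 + 0 = 2, q_0 = 2*0 + 1 = 1.
  i=1: a_1=1, p_1 = 1*2 + 1 = 3, q_1 = 1*1 + 0 = 1.
  i=2: a_2=1, p_2 = 1*3 + 2 = 5, q_2 = 1*1 + 1 = 2.
  i=3: a_3=14, p_3 = 14*5 + 3 = 73, q_3 = 14*2 + 1 = 29.
  i=4: a_4=1, p_4 = 1*73 + 5 = 78, q_4 = 1*29 + 2 = 31.
  i=5: a_5=1, p_5 = 1*78 + 73 = 151, q_5 = 1*31 + 29 = 60.
q_5 = 60 > 57, so the last convergent with denominator <= 57 is p_4/q_4 = 78/31.
The closest fraction with denominator <= 57 is either p_4/q_4 or the intermediate fraction (k*p_4 + p_3)/(k*q_4 + q_3) with the largest k >= 1 whose denominator stays <= 57; these approach x as k grows, and every other convergent or intermediate fraction in range is farther away.
Largest k: floor((57 - q_3)/q_4) = floor((57 - 29)/31) = 0.
Since k = 0, no intermediate fraction beyond p_4/q_4 has denominator <= 57, so the convergent 78/31 is the closest (its error is |984*31 - 78*391|/(391*31) = 6/12121).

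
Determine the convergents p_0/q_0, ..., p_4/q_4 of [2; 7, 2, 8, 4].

2/1, 15/7, 32/15, 271/127, 1116/523

Using the convergent recurrence p_i = a_i*p_{i-1} + p_{i-2}, q_i = a_i*q_{i-1} + q_{i-2} with p_{-2}=0, p_{-1}=1, q_{-2}=1, q_{-1}=0:
  i=0: a_0=2, p_0 = 2*1 + 0 = 2, q_0 = 2*0 + 1 = 1.
  i=1: a_1=7, p_1 = 7*2 + 1 = 15, q_1 = 7*1 + 0 = 7.
  i=2: a_2=2, p_2 = 2*15 + 2 = 32, q_2 = 2*7 + 1 = 15.
  i=3: a_3=8, p_3 = 8*32 + 15 = 271, q_3 = 8*15 + 7 = 127.
  i=4: a_4=4, p_4 = 4*271 + 32 = 1116, q_4 = 4*127 + 15 = 523.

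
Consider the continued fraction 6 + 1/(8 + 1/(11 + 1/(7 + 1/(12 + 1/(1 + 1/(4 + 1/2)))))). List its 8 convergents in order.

Using the convergent recurrence p_i = a_i*p_{i-1} + p_{i-2}, q_i = a_i*q_{i-1} + q_{i-2} with p_{-2}=0, p_{-1}=1, q_{-2}=1, q_{-1}=0:
  i=0: a_0=6, p_0 = 6*1 + 0 = 6, q_0 = 6*0 + 1 = 1.
  i=1: a_1=8, p_1 = 8*6 + 1 = 49, q_1 = 8*1 + 0 = 8.
  i=2: a_2=11, p_2 = 11*49 + 6 = 545, q_2 = 11*8 + 1 = 89.
  i=3: a_3=7, p_3 = 7*545 + 49 = 3864, q_3 = 7*89 + 8 = 631.
  i=4: a_4=12, p_4 = 12*3864 + 545 = 46913, q_4 = 12*631 + 89 = 7661.
  i=5: a_5=1, p_5 = 1*46913 + 3864 = 50777, q_5 = 1*7661 + 631 = 8292.
  i=6: a_6=4, p_6 = 4*50777 + 46913 = 250021, q_6 = 4*8292 + 7661 = 40829.
  i=7: a_7=2, p_7 = 2*250021 + 50777 = 550819, q_7 = 2*40829 + 8292 = 89950.

6/1, 49/8, 545/89, 3864/631, 46913/7661, 50777/8292, 250021/40829, 550819/89950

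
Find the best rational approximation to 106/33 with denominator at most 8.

Expand x = 106/33 as a continued fraction with the Euclidean algorithm:
  106 = 3*33 + 7, so a_0 = 3.
  33 = 4*7 + 5, so a_1 = 4.
  7 = 1*5 + 2, so a_2 = 1.
  5 = 2*2 + 1, so a_3 = 2.
  2 = 2*1 + 0, so a_4 = 2.
so x = [3; 4, 1, 2, 2].
Convergents (p_i = a_i*p_{i-1} + p_{i-2}, q_i = a_i*q_{i-1} + q_{i-2} with p_{-2}=0, p_{-1}=1, q_{-2}=1, q_{-1}=0), until the denominator exceeds 8:
  i=0: a_0=3, p_0 = 3*1 + 0 = 3, q_0 = 3*0 + 1 = 1.
  i=1: a_1=4, p_1 = 4*3 + 1 = 13, q_1 = 4*1 + 0 = 4.
  i=2: a_2=1, p_2 = 1*13 + 3 = 16, q_2 = 1*4 + 1 = 5.
  i=3: a_3=2, p_3 = 2*16 + 13 = 45, q_3 = 2*5 + 4 = 14.
q_3 = 14 > 8, so the last convergent with denominator <= 8 is p_2/q_2 = 16/5.
The closest fraction with denominator <= 8 is either p_2/q_2 or the intermediate fraction (k*p_2 + p_1)/(k*q_2 + q_1) with the largest k >= 1 whose denominator stays <= 8; these approach x as k grows, and every other convergent or intermediate fraction in range is farther away.
Largest k: floor((8 - q_1)/q_2) = floor((8 - 4)/5) = 0.
Since k = 0, no intermediate fraction beyond p_2/q_2 has denominator <= 8, so the convergent 16/5 is the closest (its error is |106*5 - 16*33|/(33*5) = 2/165).

16/5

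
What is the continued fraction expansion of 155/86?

Run the Euclidean algorithm on 155 and 86; the successive quotients are the partial quotients a_0, a_1, ... (each step inverts the fractional part left over by the previous one):
  155 = 1*86 + 69, so a_0 = 1.
  86 = 1*69 + 17, so a_1 = 1.
  69 = 4*17 + 1, so a_2 = 4.
  17 = 17*1 + 0, so a_3 = 17.
The remainder reaches 0 after 4 divisions, so the expansion has 4 partial quotients, read off in order.

[1; 1, 4, 17]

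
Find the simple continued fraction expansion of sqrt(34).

Write x_i = (sqrt(34) + m_i)/d_i with (m_0, d_0) = (0, 1). a_0 = floor(sqrt(34)) = 5, since 5^2 = 25 <= 34 < 36 = 6^2.
Iterate m_{i+1} = d_i*a_i - m_i, d_{i+1} = (34 - m_{i+1}^2)/d_i, a_{i+1} = floor((a_0 + m_{i+1})/d_{i+1}):
  m_1 = 1*5 - 0 = 5, d_1 = (34 - 5^2)/1 = 9/1 = 9, a_1 = floor((5 + 5)/9) = 1.
  m_2 = 9*1 - 5 = 4, d_2 = (34 - 4^2)/9 = 18/9 = 2, a_2 = floor((5 + 4)/2) = 4.
  m_3 = 2*4 - 4 = 4, d_3 = (34 - 4^2)/2 = 18/2 = 9, a_3 = floor((5 + 4)/9) = 1.
  m_4 = 9*1 - 4 = 5, d_4 = (34 - 5^2)/9 = 9/9 = 1, a_4 = floor((5 + 5)/1) = 10.
  m_5 = 1*10 - 5 = 5, d_5 = (34 - 5^2)/1 = 9/1 = 9: (m_5, d_5) = (m_1, d_1) = (5, 9), so from here the quotients repeat a_1, ..., a_4; the period length is 4.
Hence the expansion of sqrt(34) is a_0 = 5 followed by the repeating block 1, 4, 1, 10 (period 4).

[5; (1, 4, 1, 10)]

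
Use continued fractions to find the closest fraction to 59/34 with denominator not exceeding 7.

7/4

Expand x = 59/34 as a continued fraction with the Euclidean algorithm:
  59 = 1*34 + 25, so a_0 = 1.
  34 = 1*25 + 9, so a_1 = 1.
  25 = 2*9 + 7, so a_2 = 2.
  9 = 1*7 + 2, so a_3 = 1.
  7 = 3*2 + 1, so a_4 = 3.
  2 = 2*1 + 0, so a_5 = 2.
so x = [1; 1, 2, 1, 3, 2].
Convergents (p_i = a_i*p_{i-1} + p_{i-2}, q_i = a_i*q_{i-1} + q_{i-2} with p_{-2}=0, p_{-1}=1, q_{-2}=1, q_{-1}=0), until the denominator exceeds 7:
  i=0: a_0=1, p_0 = 1*1 + 0 = 1, q_0 = 1*0 + 1 = 1.
  i=1: a_1=1, p_1 = 1*1 + 1 = 2, q_1 = 1*1 + 0 = 1.
  i=2: a_2=2, p_2 = 2*2 + 1 = 5, q_2 = 2*1 + 1 = 3.
  i=3: a_3=1, p_3 = 1*5 + 2 = 7, q_3 = 1*3 + 1 = 4.
  i=4: a_4=3, p_4 = 3*7 + 5 = 26, q_4 = 3*4 + 3 = 15.
q_4 = 15 > 7, so the last convergent with denominator <= 7 is p_3/q_3 = 7/4.
The closest fraction with denominator <= 7 is either p_3/q_3 or the intermediate fraction (k*p_3 + p_2)/(k*q_3 + q_2) with the largest k >= 1 whose denominator stays <= 7; these approach x as k grows, and every other convergent or intermediate fraction in range is farther away.
Largest k: floor((7 - q_2)/q_3) = floor((7 - 3)/4) = 1.
That gives (1*7 + 5)/(1*4 + 3) = 12/7.
Compare the errors: |x - 7/4| = |59*4 - 7*34|/(34*4) = 2/136, and |x - 12/7| = |59*7 - 12*34|/(34*7) = 5/238.
Cross-multiplying, 2*238 = 476 < 680 = 5*136, so 2/136 is smaller: the convergent 7/4 is closer to x than 12/7.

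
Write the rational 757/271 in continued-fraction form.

[2; 1, 3, 1, 5, 4, 2]

Run the Euclidean algorithm on 757 and 271; the successive quotients are the partial quotients a_0, a_1, ... (each step inverts the fractional part left over by the previous one):
  757 = 2*271 + 215, so a_0 = 2.
  271 = 1*215 + 56, so a_1 = 1.
  215 = 3*56 + 47, so a_2 = 3.
  56 = 1*47 + 9, so a_3 = 1.
  47 = 5*9 + 2, so a_4 = 5.
  9 = 4*2 + 1, so a_5 = 4.
  2 = 2*1 + 0, so a_6 = 2.
The remainder reaches 0 after 7 divisions, so the expansion has 7 partial quotients, read off in order.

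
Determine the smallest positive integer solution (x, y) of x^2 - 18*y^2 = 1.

First expand sqrt(18) as a continued fraction. With x_i = (sqrt(18) + m_i)/d_i and (m_0, d_0) = (0, 1): a_0 = floor(sqrt(18)) = 4, since 4^2 = 16 <= 18 < 25 = 5^2.
Iterate m_{i+1} = d_i*a_i - m_i, d_{i+1} = (18 - m_{i+1}^2)/d_i, a_{i+1} = floor((a_0 + m_{i+1})/d_{i+1}):
  m_1 = 1*4 - 0 = 4, d_1 = (18 - 4^2)/1 = 2/1 = 2, a_1 = floor((4 + 4)/2) = 4.
  m_2 = 2*4 - 4 = 4, d_2 = (18 - 4^2)/2 = 2/2 = 1, a_2 = floor((4 + 4)/1) = 8.
  m_3 = 1*8 - 4 = 4, d_3 = (18 - 4^2)/1 = 2/1 = 2: (m_3, d_3) = (m_1, d_1) = (4, 2), so from here the quotients repeat a_1, a_2; the period length is 2.
So sqrt(18) = [4; (4, 8)] with period length k = 2.
k is even, so the fundamental solution of x^2 - 18y^2 = 1 is (p_{k-1}, q_{k-1}) = (p_1, q_1); compute convergents through index 1.
Convergents (p_i = a_i*p_{i-1} + p_{i-2}, q_i = a_i*q_{i-1} + q_{i-2} with p_{-2}=0, p_{-1}=1, q_{-2}=1, q_{-1}=0):
  i=0: a_0=4, p_0 = 4*1 + 0 = 4, q_0 = 4*0 + 1 = 1.
  i=1: a_1=4, p_1 = 4*4 + 1 = 17, q_1 = 4*1 + 0 = 4.
Check: 17^2 - 18*4^2 = 289 - 288 = 1, so (x, y) = (17, 4) solves the equation, and by the theorem it is the least positive solution.

(x, y) = (17, 4)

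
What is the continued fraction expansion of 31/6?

Run the Euclidean algorithm on 31 and 6; the successive quotients are the partial quotients a_0, a_1, ... (each step inverts the fractional part left over by the previous one):
  31 = 5*6 + 1, so a_0 = 5.
  6 = 6*1 + 0, so a_1 = 6.
The remainder reaches 0 after 2 divisions, so the expansion has 2 partial quotients, read off in order.

[5; 6]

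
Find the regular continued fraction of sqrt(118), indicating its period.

[10; (1, 6, 3, 2, 10, 2, 3, 6, 1, 20)]

Write x_i = (sqrt(118) + m_i)/d_i with (m_0, d_0) = (0, 1). a_0 = floor(sqrt(118)) = 10, since 10^2 = 100 <= 118 < 121 = 11^2.
Iterate m_{i+1} = d_i*a_i - m_i, d_{i+1} = (118 - m_{i+1}^2)/d_i, a_{i+1} = floor((a_0 + m_{i+1})/d_{i+1}):
  m_1 = 1*10 - 0 = 10, d_1 = (118 - 10^2)/1 = 18/1 = 18, a_1 = floor((10 + 10)/18) = 1.
  m_2 = 18*1 - 10 = 8, d_2 = (118 - 8^2)/18 = 54/18 = 3, a_2 = floor((10 + 8)/3) = 6.
  m_3 = 3*6 - 8 = 10, d_3 = (118 - 10^2)/3 = 18/3 = 6, a_3 = floor((10 + 10)/6) = 3.
  m_4 = 6*3 - 10 = 8, d_4 = (118 - 8^2)/6 = 54/6 = 9, a_4 = floor((10 + 8)/9) = 2.
  m_5 = 9*2 - 8 = 10, d_5 = (118 - 10^2)/9 = 18/9 = 2, a_5 = floor((10 + 10)/2) = 10.
  m_6 = 2*10 - 10 = 10, d_6 = (118 - 10^2)/2 = 18/2 = 9, a_6 = floor((10 + 10)/9) = 2.
  m_7 = 9*2 - 10 = 8, d_7 = (118 - 8^2)/9 = 54/9 = 6, a_7 = floor((10 + 8)/6) = 3.
  m_8 = 6*3 - 8 = 10, d_8 = (118 - 10^2)/6 = 18/6 = 3, a_8 = floor((10 + 10)/3) = 6.
  m_9 = 3*6 - 10 = 8, d_9 = (118 - 8^2)/3 = 54/3 = 18, a_9 = floor((10 + 8)/18) = 1.
  m_10 = 18*1 - 8 = 10, d_10 = (118 - 10^2)/18 = 18/18 = 1, a_10 = floor((10 + 10)/1) = 20.
  m_11 = 1*20 - 10 = 10, d_11 = (118 - 10^2)/1 = 18/1 = 18: (m_11, d_11) = (m_1, d_1) = (10, 18), so from here the quotients repeat a_1, ..., a_10; the period length is 10.
Hence the expansion of sqrt(118) is a_0 = 10 followed by the repeating block 1, 6, 3, 2, 10, 2, 3, 6, 1, 20 (period 10).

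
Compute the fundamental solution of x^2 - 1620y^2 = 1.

First expand sqrt(1620) as a continued fraction. With x_i = (sqrt(1620) + m_i)/d_i and (m_0, d_0) = (0, 1): a_0 = floor(sqrt(1620)) = 40, since 40^2 = 1600 <= 1620 < 1681 = 41^2.
Iterate m_{i+1} = d_i*a_i - m_i, d_{i+1} = (1620 - m_{i+1}^2)/d_i, a_{i+1} = floor((a_0 + m_{i+1})/d_{i+1}):
  m_1 = 1*40 - 0 = 40, d_1 = (1620 - 40^2)/1 = 20/1 = 20, a_1 = floor((40 + 40)/20) = 4.
  m_2 = 20*4 - 40 = 40, d_2 = (1620 - 40^2)/20 = 20/20 = 1, a_2 = floor((40 + 40)/1) = 80.
  m_3 = 1*80 - 40 = 40, d_3 = (1620 - 40^2)/1 = 20/1 = 20: (m_3, d_3) = (m_1, d_1) = (40, 20), so from here the quotients repeat a_1, a_2; the period length is 2.
So sqrt(1620) = [40; (4, 80)] with period length k = 2.
k is even, so the fundamental solution of x^2 - 1620y^2 = 1 is (p_{k-1}, q_{k-1}) = (p_1, q_1); compute convergents through index 1.
Convergents (p_i = a_i*p_{i-1} + p_{i-2}, q_i = a_i*q_{i-1} + q_{i-2} with p_{-2}=0, p_{-1}=1, q_{-2}=1, q_{-1}=0):
  i=0: a_0=40, p_0 = 40*1 + 0 = 40, q_0 = 40*0 + 1 = 1.
  i=1: a_1=4, p_1 = 4*40 + 1 = 161, q_1 = 4*1 + 0 = 4.
Check: 161^2 - 1620*4^2 = 25921 - 25920 = 1, so (x, y) = (161, 4) solves the equation, and by the theorem it is the least positive solution.

(x, y) = (161, 4)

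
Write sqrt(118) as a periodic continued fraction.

[10; (1, 6, 3, 2, 10, 2, 3, 6, 1, 20)]

Write x_i = (sqrt(118) + m_i)/d_i with (m_0, d_0) = (0, 1). a_0 = floor(sqrt(118)) = 10, since 10^2 = 100 <= 118 < 121 = 11^2.
Iterate m_{i+1} = d_i*a_i - m_i, d_{i+1} = (118 - m_{i+1}^2)/d_i, a_{i+1} = floor((a_0 + m_{i+1})/d_{i+1}):
  m_1 = 1*10 - 0 = 10, d_1 = (118 - 10^2)/1 = 18/1 = 18, a_1 = floor((10 + 10)/18) = 1.
  m_2 = 18*1 - 10 = 8, d_2 = (118 - 8^2)/18 = 54/18 = 3, a_2 = floor((10 + 8)/3) = 6.
  m_3 = 3*6 - 8 = 10, d_3 = (118 - 10^2)/3 = 18/3 = 6, a_3 = floor((10 + 10)/6) = 3.
  m_4 = 6*3 - 10 = 8, d_4 = (118 - 8^2)/6 = 54/6 = 9, a_4 = floor((10 + 8)/9) = 2.
  m_5 = 9*2 - 8 = 10, d_5 = (118 - 10^2)/9 = 18/9 = 2, a_5 = floor((10 + 10)/2) = 10.
  m_6 = 2*10 - 10 = 10, d_6 = (118 - 10^2)/2 = 18/2 = 9, a_6 = floor((10 + 10)/9) = 2.
  m_7 = 9*2 - 10 = 8, d_7 = (118 - 8^2)/9 = 54/9 = 6, a_7 = floor((10 + 8)/6) = 3.
  m_8 = 6*3 - 8 = 10, d_8 = (118 - 10^2)/6 = 18/6 = 3, a_8 = floor((10 + 10)/3) = 6.
  m_9 = 3*6 - 10 = 8, d_9 = (118 - 8^2)/3 = 54/3 = 18, a_9 = floor((10 + 8)/18) = 1.
  m_10 = 18*1 - 8 = 10, d_10 = (118 - 10^2)/18 = 18/18 = 1, a_10 = floor((10 + 10)/1) = 20.
  m_11 = 1*20 - 10 = 10, d_11 = (118 - 10^2)/1 = 18/1 = 18: (m_11, d_11) = (m_1, d_1) = (10, 18), so from here the quotients repeat a_1, ..., a_10; the period length is 10.
Hence the expansion of sqrt(118) is a_0 = 10 followed by the repeating block 1, 6, 3, 2, 10, 2, 3, 6, 1, 20 (period 10).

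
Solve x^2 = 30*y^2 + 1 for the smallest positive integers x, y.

First expand sqrt(30) as a continued fraction. With x_i = (sqrt(30) + m_i)/d_i and (m_0, d_0) = (0, 1): a_0 = floor(sqrt(30)) = 5, since 5^2 = 25 <= 30 < 36 = 6^2.
Iterate m_{i+1} = d_i*a_i - m_i, d_{i+1} = (30 - m_{i+1}^2)/d_i, a_{i+1} = floor((a_0 + m_{i+1})/d_{i+1}):
  m_1 = 1*5 - 0 = 5, d_1 = (30 - 5^2)/1 = 5/1 = 5, a_1 = floor((5 + 5)/5) = 2.
  m_2 = 5*2 - 5 = 5, d_2 = (30 - 5^2)/5 = 5/5 = 1, a_2 = floor((5 + 5)/1) = 10.
  m_3 = 1*10 - 5 = 5, d_3 = (30 - 5^2)/1 = 5/1 = 5: (m_3, d_3) = (m_1, d_1) = (5, 5), so from here the quotients repeat a_1, a_2; the period length is 2.
So sqrt(30) = [5; (2, 10)] with period length k = 2.
k is even, so the fundamental solution of x^2 - 30y^2 = 1 is (p_{k-1}, q_{k-1}) = (p_1, q_1); compute convergents through index 1.
Convergents (p_i = a_i*p_{i-1} + p_{i-2}, q_i = a_i*q_{i-1} + q_{i-2} with p_{-2}=0, p_{-1}=1, q_{-2}=1, q_{-1}=0):
  i=0: a_0=5, p_0 = 5*1 + 0 = 5, q_0 = 5*0 + 1 = 1.
  i=1: a_1=2, p_1 = 2*5 + 1 = 11, q_1 = 2*1 + 0 = 2.
Check: 11^2 - 30*2^2 = 121 - 120 = 1, so (x, y) = (11, 2) solves the equation, and by the theorem it is the least positive solution.

(x, y) = (11, 2)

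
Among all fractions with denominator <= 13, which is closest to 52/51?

1/1

Expand x = 52/51 as a continued fraction with the Euclidean algorithm:
  52 = 1*51 + 1, so a_0 = 1.
  51 = 51*1 + 0, so a_1 = 51.
so x = [1; 51].
Convergents (p_i = a_i*p_{i-1} + p_{i-2}, q_i = a_i*q_{i-1} + q_{i-2} with p_{-2}=0, p_{-1}=1, q_{-2}=1, q_{-1}=0), until the denominator exceeds 13:
  i=0: a_0=1, p_0 = 1*1 + 0 = 1, q_0 = 1*0 + 1 = 1.
  i=1: a_1=51, p_1 = 51*1 + 1 = 52, q_1 = 51*1 + 0 = 51.
q_1 = 51 > 13, so the last convergent with denominator <= 13 is p_0/q_0 = 1/1.
The closest fraction with denominator <= 13 is either p_0/q_0 or the intermediate fraction (k*p_0 + p_{-1})/(k*q_0 + q_{-1}) with the largest k >= 1 whose denominator stays <= 13; these approach x as k grows, and every other convergent or intermediate fraction in range is farther away.
Largest k: floor((13 - q_{-1})/q_0) = floor((13 - 0)/1) = 13 (using the seeds p_{-1} = 1, q_{-1} = 0).
That gives (13*1 + 1)/(13*1 + 0) = 14/13.
Compare the errors: |x - 1/1| = |52*1 - 1*51|/(51*1) = 1/51, and |x - 14/13| = |52*13 - 14*51|/(51*13) = 38/663.
Cross-multiplying, 1*663 = 663 < 1938 = 38*51, so 1/51 is smaller: the convergent 1/1 is closer to x than 14/13.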